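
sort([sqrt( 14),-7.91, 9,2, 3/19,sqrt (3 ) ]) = [ - 7.91, 3/19, sqrt( 3),  2, sqrt(14), 9 ]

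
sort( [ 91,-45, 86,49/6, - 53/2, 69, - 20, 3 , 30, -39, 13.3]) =[-45,  -  39,-53/2, - 20,3,49/6,  13.3, 30, 69 , 86,91 ]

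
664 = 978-314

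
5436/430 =2718/215 =12.64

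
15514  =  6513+9001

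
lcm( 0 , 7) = 0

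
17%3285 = 17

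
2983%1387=209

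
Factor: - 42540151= - 5237^1*8123^1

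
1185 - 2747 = -1562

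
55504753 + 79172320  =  134677073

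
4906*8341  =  40920946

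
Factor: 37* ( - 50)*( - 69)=127650 = 2^1*  3^1 * 5^2*23^1*37^1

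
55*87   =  4785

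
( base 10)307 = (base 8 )463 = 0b100110011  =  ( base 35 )8r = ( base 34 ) 91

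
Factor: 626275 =5^2*13^1 * 41^1*47^1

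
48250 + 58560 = 106810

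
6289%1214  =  219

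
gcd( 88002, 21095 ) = 1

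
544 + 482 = 1026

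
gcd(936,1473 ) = 3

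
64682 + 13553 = 78235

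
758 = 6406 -5648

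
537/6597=179/2199 = 0.08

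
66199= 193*343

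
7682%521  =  388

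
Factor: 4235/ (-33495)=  - 11/87 = - 3^(-1)*11^1*29^(-1 )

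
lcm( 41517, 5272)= 332136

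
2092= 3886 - 1794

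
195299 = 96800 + 98499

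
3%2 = 1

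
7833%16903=7833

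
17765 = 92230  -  74465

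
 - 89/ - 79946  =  89/79946 = 0.00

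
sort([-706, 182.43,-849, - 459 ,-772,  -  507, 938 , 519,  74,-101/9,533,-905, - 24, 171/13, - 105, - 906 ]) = [ - 906,  -  905,-849,  -  772,-706,- 507,-459, - 105, - 24, - 101/9, 171/13,74, 182.43,519,  533,938 ] 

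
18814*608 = 11438912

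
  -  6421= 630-7051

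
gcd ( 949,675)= 1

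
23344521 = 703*33207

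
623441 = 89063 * 7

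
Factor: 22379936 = 2^5*699373^1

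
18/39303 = 2/4367= 0.00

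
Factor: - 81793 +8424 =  - 73369 = -73369^1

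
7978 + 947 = 8925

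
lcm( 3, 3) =3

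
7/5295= 7/5295 = 0.00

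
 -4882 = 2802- 7684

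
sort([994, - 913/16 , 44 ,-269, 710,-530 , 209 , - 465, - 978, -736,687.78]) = [-978,-736, - 530, - 465, - 269, - 913/16, 44, 209,687.78,710, 994 ]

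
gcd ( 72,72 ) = 72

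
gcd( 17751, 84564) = 3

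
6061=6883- 822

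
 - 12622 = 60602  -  73224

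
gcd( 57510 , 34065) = 45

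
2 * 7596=15192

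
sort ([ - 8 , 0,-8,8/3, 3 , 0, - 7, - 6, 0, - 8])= [-8 , - 8,  -  8, - 7, - 6,0, 0, 0,8/3,3 ] 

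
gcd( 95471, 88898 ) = 1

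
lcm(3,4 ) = 12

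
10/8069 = 10/8069 = 0.00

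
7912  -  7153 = 759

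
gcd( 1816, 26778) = 2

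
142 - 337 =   -  195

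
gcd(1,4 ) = 1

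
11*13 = 143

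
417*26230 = 10937910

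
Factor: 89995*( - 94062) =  - 2^1*3^1*5^1*41^1*61^1*257^1*439^1 = - 8465109690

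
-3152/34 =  - 93 + 5/17 = - 92.71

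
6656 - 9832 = -3176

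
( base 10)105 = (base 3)10220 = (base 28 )3L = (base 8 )151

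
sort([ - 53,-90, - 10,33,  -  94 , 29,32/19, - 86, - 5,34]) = [ - 94, - 90,-86, - 53,  -  10, - 5 , 32/19,29, 33, 34 ] 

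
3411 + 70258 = 73669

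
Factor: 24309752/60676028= 2^1*7^(-1)*97^1* 113^( - 1)*127^( - 1)*151^ ( - 1)*31327^1 = 6077438/15169007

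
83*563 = 46729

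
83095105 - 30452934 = 52642171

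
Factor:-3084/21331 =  - 12/83 = - 2^2*3^1*83^( - 1)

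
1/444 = 1/444 = 0.00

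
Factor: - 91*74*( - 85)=2^1*5^1*7^1*13^1*17^1* 37^1 = 572390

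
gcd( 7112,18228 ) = 28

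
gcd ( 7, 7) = 7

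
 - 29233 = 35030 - 64263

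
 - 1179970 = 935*(  -  1262 ) 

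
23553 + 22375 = 45928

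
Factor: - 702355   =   - 5^1 * 17^1*8263^1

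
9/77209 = 9/77209 =0.00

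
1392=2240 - 848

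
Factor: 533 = 13^1*41^1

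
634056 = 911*696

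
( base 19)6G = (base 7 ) 244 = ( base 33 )3V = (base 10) 130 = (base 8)202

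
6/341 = 6/341 = 0.02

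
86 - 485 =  - 399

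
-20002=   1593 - 21595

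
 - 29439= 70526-99965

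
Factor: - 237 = -3^1*79^1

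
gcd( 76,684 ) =76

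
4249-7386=  -  3137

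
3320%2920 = 400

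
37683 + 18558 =56241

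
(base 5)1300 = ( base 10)200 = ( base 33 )62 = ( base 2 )11001000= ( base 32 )68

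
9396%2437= 2085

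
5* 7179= 35895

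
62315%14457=4487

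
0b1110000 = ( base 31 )3j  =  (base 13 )88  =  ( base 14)80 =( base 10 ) 112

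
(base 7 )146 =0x53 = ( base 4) 1103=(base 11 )76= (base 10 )83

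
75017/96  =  75017/96 = 781.43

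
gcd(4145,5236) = 1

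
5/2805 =1/561  =  0.00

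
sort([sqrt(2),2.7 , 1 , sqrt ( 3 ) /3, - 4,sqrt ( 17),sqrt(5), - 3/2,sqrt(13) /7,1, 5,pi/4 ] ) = [ - 4, - 3/2,sqrt( 13)/7,sqrt(3)/3,pi/4,1, 1,sqrt(2), sqrt( 5 ),2.7, sqrt(17), 5]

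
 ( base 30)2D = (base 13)58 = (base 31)2b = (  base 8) 111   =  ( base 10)73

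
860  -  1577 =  - 717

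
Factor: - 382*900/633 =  - 2^3*3^1*5^2*191^1*211^( -1 ) = -  114600/211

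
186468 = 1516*123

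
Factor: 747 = 3^2*83^1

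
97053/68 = 5709/4 = 1427.25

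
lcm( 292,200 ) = 14600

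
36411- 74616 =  - 38205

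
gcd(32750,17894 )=2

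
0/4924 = 0 = 0.00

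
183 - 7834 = - 7651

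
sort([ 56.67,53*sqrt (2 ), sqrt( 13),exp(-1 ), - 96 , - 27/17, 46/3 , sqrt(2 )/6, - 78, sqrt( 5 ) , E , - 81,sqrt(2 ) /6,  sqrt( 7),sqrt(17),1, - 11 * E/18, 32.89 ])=[ - 96, - 81 ,- 78, - 11*E/18, - 27/17, sqrt(2 ) /6,sqrt ( 2) /6, exp( - 1),1 , sqrt (5), sqrt ( 7 ),E, sqrt ( 13), sqrt (17),46/3 , 32.89, 56.67 , 53 * sqrt (2)]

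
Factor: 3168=2^5*3^2*11^1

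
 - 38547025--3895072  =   - 34651953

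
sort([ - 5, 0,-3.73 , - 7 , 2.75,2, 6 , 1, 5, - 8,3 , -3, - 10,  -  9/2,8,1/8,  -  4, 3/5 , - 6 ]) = [  -  10,-8,  -  7, - 6,- 5, - 9/2, -4, - 3.73, - 3,0,1/8, 3/5  ,  1, 2,2.75, 3,5,  6  ,  8]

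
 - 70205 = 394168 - 464373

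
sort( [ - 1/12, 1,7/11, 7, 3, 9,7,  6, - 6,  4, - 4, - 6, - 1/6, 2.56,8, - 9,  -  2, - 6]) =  [ - 9, - 6, -6, - 6, - 4,-2 , - 1/6,-1/12, 7/11, 1, 2.56, 3, 4 , 6, 7,7, 8, 9]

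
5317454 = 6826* 779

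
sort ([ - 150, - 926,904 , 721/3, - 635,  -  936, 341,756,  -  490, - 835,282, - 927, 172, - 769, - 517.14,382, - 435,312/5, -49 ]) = [ - 936,  -  927, - 926, - 835,-769, - 635, - 517.14, - 490, - 435, - 150,-49, 312/5, 172,721/3,282, 341,  382,756,904]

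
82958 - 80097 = 2861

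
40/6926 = 20/3463 = 0.01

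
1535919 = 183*8393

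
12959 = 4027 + 8932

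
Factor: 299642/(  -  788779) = -2^1* 7^1 * 17^1*1259^1*788779^( - 1 ) 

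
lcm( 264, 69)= 6072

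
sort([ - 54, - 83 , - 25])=[ - 83, - 54 ,-25]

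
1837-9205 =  - 7368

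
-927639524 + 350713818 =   -  576925706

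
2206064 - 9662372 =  - 7456308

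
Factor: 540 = 2^2*3^3*5^1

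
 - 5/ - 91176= 5/91176=0.00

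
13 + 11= 24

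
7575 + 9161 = 16736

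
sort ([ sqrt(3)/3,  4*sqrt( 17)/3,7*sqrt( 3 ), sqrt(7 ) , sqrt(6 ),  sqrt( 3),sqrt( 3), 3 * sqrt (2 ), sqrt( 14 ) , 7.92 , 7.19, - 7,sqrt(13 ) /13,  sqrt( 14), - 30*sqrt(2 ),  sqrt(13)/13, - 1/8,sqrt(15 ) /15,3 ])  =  [ - 30 * sqrt(2), - 7, - 1/8,  sqrt (15 ) /15, sqrt(13)/13 , sqrt(13)/13,sqrt(3 )/3,  sqrt(3 ), sqrt( 3),  sqrt( 6 ),sqrt( 7),3,  sqrt(14 ),sqrt(14 ),3*sqrt( 2 ), 4*sqrt (17 ) /3, 7.19,7.92,  7 * sqrt( 3 )]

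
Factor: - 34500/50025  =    -  20/29 = - 2^2 * 5^1 * 29^( - 1 ) 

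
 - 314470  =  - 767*410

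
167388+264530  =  431918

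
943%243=214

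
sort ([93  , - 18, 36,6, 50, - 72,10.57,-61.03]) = [ - 72, - 61.03, - 18, 6, 10.57, 36, 50, 93 ]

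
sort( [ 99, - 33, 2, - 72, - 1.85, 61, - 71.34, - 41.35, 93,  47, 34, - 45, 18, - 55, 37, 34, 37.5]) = [ - 72, - 71.34, - 55, - 45, - 41.35, - 33,-1.85, 2,18 , 34, 34,37,  37.5  ,  47, 61,93,  99 ] 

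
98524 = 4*24631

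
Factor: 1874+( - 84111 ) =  - 82237^1 = - 82237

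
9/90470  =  9/90470 =0.00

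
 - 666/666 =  - 1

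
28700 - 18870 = 9830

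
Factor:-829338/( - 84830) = 3^1 * 5^ ( - 1 )*17^( - 1)*277^1 = 831/85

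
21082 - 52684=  -31602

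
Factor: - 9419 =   -  9419^1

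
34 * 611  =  20774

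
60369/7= 60369/7 = 8624.14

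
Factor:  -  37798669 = -47^1*97^1*8291^1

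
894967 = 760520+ 134447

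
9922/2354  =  451/107 = 4.21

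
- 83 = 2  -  85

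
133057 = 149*893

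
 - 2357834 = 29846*(-79)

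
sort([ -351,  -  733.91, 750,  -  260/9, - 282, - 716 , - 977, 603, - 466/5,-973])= [-977 , - 973, - 733.91 , - 716,-351,- 282, - 466/5,- 260/9 , 603,  750]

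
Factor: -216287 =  - 31^1*6977^1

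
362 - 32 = 330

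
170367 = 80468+89899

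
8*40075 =320600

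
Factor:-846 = -2^1*3^2*47^1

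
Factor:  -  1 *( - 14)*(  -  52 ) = -2^3 *7^1*13^1 = - 728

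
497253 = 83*5991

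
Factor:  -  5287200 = -2^5*3^1*5^2* 2203^1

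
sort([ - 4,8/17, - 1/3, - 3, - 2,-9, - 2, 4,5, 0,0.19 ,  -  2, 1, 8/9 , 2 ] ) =[  -  9, - 4, - 3, - 2, - 2, -2, - 1/3,0,0.19,8/17,8/9,1,2, 4,5 ] 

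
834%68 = 18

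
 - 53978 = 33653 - 87631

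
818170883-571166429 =247004454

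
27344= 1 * 27344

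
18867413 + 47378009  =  66245422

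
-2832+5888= 3056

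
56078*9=504702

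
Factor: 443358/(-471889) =  -  2^1 * 3^2 * 11^( - 1 ) * 24631^1*42899^( - 1)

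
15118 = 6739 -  - 8379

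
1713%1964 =1713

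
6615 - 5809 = 806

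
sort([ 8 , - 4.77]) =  [ - 4.77  ,  8]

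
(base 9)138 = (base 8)164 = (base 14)84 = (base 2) 1110100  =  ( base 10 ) 116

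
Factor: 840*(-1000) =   -  840000 = -  2^6*3^1* 5^4*7^1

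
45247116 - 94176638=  - 48929522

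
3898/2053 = 1 + 1845/2053 = 1.90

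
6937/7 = 991 =991.00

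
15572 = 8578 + 6994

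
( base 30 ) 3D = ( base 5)403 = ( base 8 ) 147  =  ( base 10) 103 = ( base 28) 3J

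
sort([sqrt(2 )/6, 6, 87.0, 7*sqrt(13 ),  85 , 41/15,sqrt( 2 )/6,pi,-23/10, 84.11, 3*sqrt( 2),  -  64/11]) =[ - 64/11, - 23/10, sqrt(2 )/6,sqrt( 2 )/6, 41/15,pi, 3*sqrt( 2), 6, 7*sqrt( 13 ),84.11,85,  87.0]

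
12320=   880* 14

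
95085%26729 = 14898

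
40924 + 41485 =82409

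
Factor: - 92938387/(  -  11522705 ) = 5^(  -  1)*9319^1*9973^1*2304541^( - 1 )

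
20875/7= 2982 + 1/7  =  2982.14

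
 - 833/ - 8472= 833/8472 = 0.10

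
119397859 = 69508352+49889507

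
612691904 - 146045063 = 466646841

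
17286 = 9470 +7816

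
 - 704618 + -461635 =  - 1166253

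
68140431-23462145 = 44678286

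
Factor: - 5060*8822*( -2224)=2^7 * 5^1*11^2* 23^1*139^1*401^1 =99277847680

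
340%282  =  58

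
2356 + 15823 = 18179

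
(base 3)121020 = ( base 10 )438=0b110110110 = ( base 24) i6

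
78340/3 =26113+1/3 = 26113.33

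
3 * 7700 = 23100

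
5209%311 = 233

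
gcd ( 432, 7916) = 4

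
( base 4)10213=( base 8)447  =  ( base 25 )BK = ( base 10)295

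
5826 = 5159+667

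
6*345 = 2070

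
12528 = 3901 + 8627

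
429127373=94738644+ 334388729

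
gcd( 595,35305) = 5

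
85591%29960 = 25671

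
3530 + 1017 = 4547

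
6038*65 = 392470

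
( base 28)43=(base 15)7a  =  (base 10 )115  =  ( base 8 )163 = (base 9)137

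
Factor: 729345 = 3^1 * 5^1 * 48623^1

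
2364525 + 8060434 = 10424959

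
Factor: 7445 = 5^1 * 1489^1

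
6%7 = 6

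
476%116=12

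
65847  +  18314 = 84161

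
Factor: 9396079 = 7^1*11^1*122027^1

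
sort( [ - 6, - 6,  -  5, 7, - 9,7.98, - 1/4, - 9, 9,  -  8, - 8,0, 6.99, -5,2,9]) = [  -  9, - 9,-8,-8, - 6,  -  6, - 5, - 5, - 1/4, 0,2,6.99,  7, 7.98,9,9 ]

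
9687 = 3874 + 5813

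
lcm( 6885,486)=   41310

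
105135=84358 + 20777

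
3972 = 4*993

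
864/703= 1 + 161/703 = 1.23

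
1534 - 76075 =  - 74541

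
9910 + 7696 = 17606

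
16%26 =16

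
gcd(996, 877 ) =1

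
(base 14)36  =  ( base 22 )24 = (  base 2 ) 110000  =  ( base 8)60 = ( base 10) 48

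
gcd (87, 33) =3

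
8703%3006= 2691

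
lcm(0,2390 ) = 0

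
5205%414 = 237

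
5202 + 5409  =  10611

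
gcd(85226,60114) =86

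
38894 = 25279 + 13615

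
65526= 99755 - 34229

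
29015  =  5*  5803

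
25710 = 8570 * 3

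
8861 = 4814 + 4047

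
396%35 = 11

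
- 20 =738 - 758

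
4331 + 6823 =11154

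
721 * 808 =582568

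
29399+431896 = 461295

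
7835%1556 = 55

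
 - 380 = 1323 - 1703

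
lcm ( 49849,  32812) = 2592148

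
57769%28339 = 1091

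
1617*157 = 253869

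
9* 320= 2880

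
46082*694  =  31980908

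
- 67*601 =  - 40267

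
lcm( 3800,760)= 3800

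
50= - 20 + 70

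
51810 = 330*157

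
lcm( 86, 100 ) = 4300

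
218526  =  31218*7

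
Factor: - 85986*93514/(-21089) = 8040894804/21089 = 2^2*3^2*17^1*281^1*21089^ ( - 1 )*46757^1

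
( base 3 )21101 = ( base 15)D4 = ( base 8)307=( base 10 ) 199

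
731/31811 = 731/31811=0.02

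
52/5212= 13/1303 = 0.01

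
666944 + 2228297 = 2895241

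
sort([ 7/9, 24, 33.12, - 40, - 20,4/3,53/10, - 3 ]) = [ - 40, -20, - 3, 7/9, 4/3,53/10 , 24,33.12]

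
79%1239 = 79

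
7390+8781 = 16171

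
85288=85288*1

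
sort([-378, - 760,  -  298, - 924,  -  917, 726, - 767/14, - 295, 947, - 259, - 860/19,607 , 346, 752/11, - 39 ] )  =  [ - 924, - 917, - 760,  -  378, - 298, - 295, -259, - 767/14, - 860/19,-39,752/11,346,607,726,947 ]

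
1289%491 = 307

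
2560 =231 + 2329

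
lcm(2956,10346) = 20692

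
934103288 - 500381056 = 433722232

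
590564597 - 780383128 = -189818531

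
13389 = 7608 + 5781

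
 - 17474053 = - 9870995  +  -7603058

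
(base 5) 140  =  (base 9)50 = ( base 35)1A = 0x2D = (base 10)45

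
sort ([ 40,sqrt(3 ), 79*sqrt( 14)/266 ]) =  [ 79*sqrt( 14 ) /266, sqrt( 3 ),  40] 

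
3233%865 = 638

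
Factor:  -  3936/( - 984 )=2^2 = 4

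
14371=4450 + 9921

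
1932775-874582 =1058193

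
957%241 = 234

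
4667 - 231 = 4436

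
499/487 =1 + 12/487 = 1.02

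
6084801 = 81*75121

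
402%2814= 402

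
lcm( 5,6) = 30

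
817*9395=7675715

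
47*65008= 3055376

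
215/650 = 43/130 =0.33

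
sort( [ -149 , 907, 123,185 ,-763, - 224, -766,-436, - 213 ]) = [-766,-763, - 436,- 224  , -213 , - 149,123, 185,  907 ]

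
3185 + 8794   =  11979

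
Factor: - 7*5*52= - 2^2*5^1*7^1*13^1 = -1820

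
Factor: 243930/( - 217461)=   -  470/419 =- 2^1*5^1*47^1*419^( - 1 ) 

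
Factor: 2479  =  37^1*67^1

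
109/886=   109/886 = 0.12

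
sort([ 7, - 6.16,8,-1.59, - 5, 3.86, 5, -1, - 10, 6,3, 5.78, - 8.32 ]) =[ - 10, - 8.32, - 6.16, - 5, - 1.59, - 1,3 , 3.86,5, 5.78, 6, 7, 8] 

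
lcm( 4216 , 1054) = 4216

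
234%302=234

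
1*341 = 341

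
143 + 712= 855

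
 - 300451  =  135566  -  436017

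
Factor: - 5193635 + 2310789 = -2882846 = - 2^1 *1441423^1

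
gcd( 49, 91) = 7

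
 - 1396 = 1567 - 2963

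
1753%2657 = 1753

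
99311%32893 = 632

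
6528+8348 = 14876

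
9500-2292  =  7208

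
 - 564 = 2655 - 3219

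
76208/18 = 4233+7/9 = 4233.78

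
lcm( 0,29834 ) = 0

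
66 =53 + 13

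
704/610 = 352/305= 1.15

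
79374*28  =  2222472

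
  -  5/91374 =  - 5/91374 = - 0.00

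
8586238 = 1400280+7185958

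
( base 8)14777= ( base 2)1100111111111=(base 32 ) 6FV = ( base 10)6655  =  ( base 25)AG5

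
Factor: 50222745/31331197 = 3^2*5^1 * 41^1  *163^1  *  167^1*31331197^( - 1 ) 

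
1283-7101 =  - 5818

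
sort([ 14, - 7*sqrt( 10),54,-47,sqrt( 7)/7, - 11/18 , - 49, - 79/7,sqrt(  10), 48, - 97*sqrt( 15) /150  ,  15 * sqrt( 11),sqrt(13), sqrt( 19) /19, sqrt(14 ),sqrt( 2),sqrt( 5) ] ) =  [ - 49,  -  47, - 7 * sqrt( 10), - 79/7, - 97 * sqrt (15) /150, - 11/18,sqrt( 19 ) /19,  sqrt( 7)/7, sqrt(2),sqrt( 5),sqrt( 10 ),sqrt( 13 ),sqrt( 14 ), 14 , 48,15 * sqrt(11 ),54 ]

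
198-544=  - 346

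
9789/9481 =9789/9481 = 1.03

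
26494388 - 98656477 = - 72162089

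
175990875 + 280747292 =456738167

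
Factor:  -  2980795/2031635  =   - 406327^ ( - 1)*596159^1 = - 596159/406327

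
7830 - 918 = 6912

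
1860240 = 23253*80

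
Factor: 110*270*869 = 2^2 *3^3*5^2*  11^2*79^1 = 25809300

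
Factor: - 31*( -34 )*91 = 2^1*7^1*13^1*17^1*31^1 = 95914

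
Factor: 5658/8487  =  2/3 = 2^1*3^(-1 )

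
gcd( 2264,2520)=8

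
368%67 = 33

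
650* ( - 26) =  - 16900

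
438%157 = 124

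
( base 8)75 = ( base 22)2H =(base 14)45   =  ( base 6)141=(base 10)61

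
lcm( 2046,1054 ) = 34782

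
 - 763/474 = -2+ 185/474 = -1.61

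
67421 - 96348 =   -  28927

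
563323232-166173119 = 397150113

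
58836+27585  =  86421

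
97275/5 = 19455 = 19455.00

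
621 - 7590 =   -  6969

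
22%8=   6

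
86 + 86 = 172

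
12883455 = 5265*2447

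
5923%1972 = 7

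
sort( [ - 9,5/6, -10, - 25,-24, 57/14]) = [ -25 ,  -  24, - 10, - 9, 5/6,57/14 ]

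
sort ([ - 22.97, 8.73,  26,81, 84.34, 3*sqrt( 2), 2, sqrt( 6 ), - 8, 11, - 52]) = [ - 52,- 22.97,-8, 2, sqrt( 6 ),  3*sqrt (2), 8.73,11,26, 81, 84.34]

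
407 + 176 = 583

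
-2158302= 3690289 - 5848591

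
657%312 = 33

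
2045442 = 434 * 4713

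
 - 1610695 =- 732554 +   -  878141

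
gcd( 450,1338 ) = 6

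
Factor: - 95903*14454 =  - 2^1*3^2 * 11^1*29^1*73^1*3307^1 = -1386181962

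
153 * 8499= 1300347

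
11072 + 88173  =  99245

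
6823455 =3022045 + 3801410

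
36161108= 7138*5066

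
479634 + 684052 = 1163686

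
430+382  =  812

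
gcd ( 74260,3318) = 158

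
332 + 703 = 1035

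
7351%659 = 102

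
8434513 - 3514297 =4920216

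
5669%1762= 383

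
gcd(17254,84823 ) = 1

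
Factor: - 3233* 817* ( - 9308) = 2^2*13^1*19^1*43^1 *53^1*61^1* 179^1 = 24585788188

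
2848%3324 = 2848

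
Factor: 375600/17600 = 2^(-2 )*3^1 * 11^( - 1 )*313^1=939/44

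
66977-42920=24057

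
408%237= 171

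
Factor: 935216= 2^4*58451^1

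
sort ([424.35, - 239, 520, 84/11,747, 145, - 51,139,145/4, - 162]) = [-239, - 162, - 51, 84/11, 145/4 , 139, 145, 424.35, 520,  747 ]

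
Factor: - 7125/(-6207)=2375/2069 = 5^3 * 19^1*2069^( - 1) 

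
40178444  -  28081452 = 12096992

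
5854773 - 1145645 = 4709128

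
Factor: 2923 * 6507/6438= 171351/58 = 2^( - 1)*3^2*29^( - 1 )*79^1*241^1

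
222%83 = 56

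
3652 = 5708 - 2056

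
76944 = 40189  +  36755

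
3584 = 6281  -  2697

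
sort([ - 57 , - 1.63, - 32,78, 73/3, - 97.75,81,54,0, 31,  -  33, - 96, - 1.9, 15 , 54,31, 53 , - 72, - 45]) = [ -97.75, - 96 ,-72, - 57, - 45, -33,-32,- 1.9, - 1.63,0, 15,73/3, 31, 31, 53,  54, 54, 78,81 ] 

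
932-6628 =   -  5696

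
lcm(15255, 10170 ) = 30510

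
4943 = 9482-4539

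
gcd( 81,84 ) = 3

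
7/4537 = 7/4537=0.00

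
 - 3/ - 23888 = 3/23888 = 0.00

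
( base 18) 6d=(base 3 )11111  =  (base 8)171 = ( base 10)121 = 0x79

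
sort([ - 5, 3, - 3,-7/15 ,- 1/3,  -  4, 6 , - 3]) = [ - 5, - 4, - 3, - 3, - 7/15 , - 1/3, 3,6] 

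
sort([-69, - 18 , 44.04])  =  [ - 69,-18 , 44.04 ]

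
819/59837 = 819/59837 = 0.01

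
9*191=1719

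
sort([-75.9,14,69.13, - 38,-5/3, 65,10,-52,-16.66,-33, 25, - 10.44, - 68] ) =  [ - 75.9, - 68, - 52, - 38, - 33,  -  16.66,  -  10.44,-5/3,10  ,  14,  25, 65, 69.13]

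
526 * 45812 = 24097112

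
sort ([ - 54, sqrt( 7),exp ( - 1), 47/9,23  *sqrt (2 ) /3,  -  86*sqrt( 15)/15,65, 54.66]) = [ - 54, - 86 * sqrt( 15 ) /15,  exp ( - 1), sqrt( 7 ),47/9, 23 * sqrt ( 2)/3, 54.66, 65 ]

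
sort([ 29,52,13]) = [ 13, 29,52]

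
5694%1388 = 142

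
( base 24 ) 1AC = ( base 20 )218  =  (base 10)828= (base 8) 1474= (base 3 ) 1010200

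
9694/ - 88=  - 111 + 37/44 = -110.16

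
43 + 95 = 138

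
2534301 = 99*25599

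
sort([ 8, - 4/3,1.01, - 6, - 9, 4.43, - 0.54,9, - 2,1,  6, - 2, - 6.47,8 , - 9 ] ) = [-9,  -  9,  -  6.47,  -  6, - 2, - 2,-4/3 , - 0.54,1 , 1.01, 4.43,6, 8,8,9]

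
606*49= 29694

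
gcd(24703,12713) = 1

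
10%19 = 10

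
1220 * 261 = 318420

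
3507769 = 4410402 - 902633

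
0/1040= 0 = 0.00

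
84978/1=84978= 84978.00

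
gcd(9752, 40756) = 92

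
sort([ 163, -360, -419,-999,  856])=[ -999, -419,-360,163,856]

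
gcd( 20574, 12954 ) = 762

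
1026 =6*171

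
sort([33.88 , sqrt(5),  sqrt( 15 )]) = [sqrt( 5), sqrt(15),33.88 ] 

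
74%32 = 10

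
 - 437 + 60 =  - 377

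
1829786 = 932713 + 897073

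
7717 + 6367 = 14084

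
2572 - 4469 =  - 1897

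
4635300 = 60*77255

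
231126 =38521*6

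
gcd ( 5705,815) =815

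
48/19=48/19 = 2.53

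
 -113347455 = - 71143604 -42203851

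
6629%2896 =837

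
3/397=3/397 = 0.01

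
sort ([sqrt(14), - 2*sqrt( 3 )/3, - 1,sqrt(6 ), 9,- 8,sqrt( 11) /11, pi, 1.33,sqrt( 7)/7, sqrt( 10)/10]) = [ - 8, - 2*sqrt(3)/3, - 1,sqrt( 11)/11, sqrt ( 10 ) /10, sqrt(7 )/7, 1.33,  sqrt(6 ), pi, sqrt( 14), 9]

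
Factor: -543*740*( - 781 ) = 313821420 = 2^2*3^1*5^1*11^1*37^1*71^1*181^1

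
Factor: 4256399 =7^1* 19^1*32003^1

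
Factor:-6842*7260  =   - 49672920= - 2^3*3^1 *5^1*11^3*311^1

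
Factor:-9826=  -2^1*17^3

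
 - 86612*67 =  - 5803004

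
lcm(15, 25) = 75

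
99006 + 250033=349039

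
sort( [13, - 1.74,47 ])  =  [ - 1.74,13, 47 ] 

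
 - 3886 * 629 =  -2444294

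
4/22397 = 4/22397 =0.00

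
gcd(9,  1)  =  1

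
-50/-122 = 25/61 = 0.41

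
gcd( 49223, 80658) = 1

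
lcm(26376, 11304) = 79128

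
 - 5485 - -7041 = 1556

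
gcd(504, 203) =7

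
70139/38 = 1845 + 29/38 = 1845.76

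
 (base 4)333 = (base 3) 2100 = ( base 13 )4b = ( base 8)77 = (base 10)63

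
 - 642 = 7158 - 7800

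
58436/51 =58436/51 = 1145.80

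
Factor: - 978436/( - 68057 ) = 2^2 * 11^( - 1)*23^( - 1 )*269^ ( - 1 )*331^1*739^1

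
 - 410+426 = 16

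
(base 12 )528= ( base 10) 752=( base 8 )1360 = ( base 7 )2123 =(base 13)45b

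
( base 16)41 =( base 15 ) 45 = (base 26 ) 2d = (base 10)65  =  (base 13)50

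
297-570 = - 273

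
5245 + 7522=12767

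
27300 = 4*6825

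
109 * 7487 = 816083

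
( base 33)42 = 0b10000110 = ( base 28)4m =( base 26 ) 54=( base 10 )134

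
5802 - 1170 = 4632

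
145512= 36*4042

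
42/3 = 14 = 14.00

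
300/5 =60   =  60.00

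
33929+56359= 90288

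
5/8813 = 5/8813= 0.00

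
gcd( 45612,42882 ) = 42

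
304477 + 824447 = 1128924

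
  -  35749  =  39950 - 75699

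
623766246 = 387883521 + 235882725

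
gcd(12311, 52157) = 1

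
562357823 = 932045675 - 369687852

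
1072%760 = 312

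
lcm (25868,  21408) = 620832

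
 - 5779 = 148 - 5927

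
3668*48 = 176064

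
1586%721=144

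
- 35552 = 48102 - 83654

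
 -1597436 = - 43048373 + 41450937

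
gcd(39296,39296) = 39296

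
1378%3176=1378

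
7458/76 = 3729/38 = 98.13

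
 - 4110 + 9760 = 5650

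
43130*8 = 345040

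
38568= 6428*6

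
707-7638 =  - 6931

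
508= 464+44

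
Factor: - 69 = - 3^1*23^1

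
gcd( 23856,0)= 23856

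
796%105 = 61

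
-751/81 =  - 10+59/81 = - 9.27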